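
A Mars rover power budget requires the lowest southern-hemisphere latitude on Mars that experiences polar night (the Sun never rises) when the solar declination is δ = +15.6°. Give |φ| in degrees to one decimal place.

|φ| = 74.4°

Polar night requires cos H₀ = −tan φ tan δ ≥ 1, i.e. tan φ tan δ ≤ −1.
The boundary is |tan φ| · |tan δ| = 1, so |φ| = 90° − |δ| = 90° − 15.6° = 74.4° in the southern hemisphere.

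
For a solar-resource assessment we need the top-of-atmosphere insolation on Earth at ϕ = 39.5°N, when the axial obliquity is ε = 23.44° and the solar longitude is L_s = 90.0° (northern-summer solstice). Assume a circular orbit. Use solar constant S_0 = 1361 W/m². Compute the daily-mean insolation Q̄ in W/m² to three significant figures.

Solar declination: sin δ = sin ε · sin L_s = sin 23.44° × sin 90.0° = 0.39779, so δ = +23.440°.
cos h₀ = −tan(+39.5°) tan(+23.440°) = -0.3574, h₀ = 1.9363 rad.
Bracket: h₀ sin ϕ sin δ + cos ϕ cos δ sin h₀ = 1.9363×0.63608×0.39779 + 0.77162×0.91748×0.93395 = 0.489935 + 0.661186 = 1.151121.
Q̄ = (S_0/π) × [bracket] = (1361/π) × 1.151121 = 498.7 W/m².

Q̄ ≈ 499 W/m²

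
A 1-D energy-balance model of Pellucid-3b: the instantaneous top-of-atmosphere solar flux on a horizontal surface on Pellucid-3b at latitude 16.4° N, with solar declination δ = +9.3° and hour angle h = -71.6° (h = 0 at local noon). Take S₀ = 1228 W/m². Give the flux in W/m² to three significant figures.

cos θ_z = sin φ sin δ + cos φ cos δ cos h = 0.045627 + 0.298826 = 0.344453.
Flux = S₀ · cos θ_z = 1228 × 0.344453 = 423.0 W/m².

423 W/m²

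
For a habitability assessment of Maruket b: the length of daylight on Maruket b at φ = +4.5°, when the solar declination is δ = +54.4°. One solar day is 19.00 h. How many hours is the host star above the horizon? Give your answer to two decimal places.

cos H₀ = −tan φ · tan δ = −tan(+4.5°) × tan(+54.400°) = -0.1099, so H₀ = 1.6809 rad = 96.31°.
Daylight = 2H₀/(2π) × 19.00 h = (1.6809/π) × 19.00 = 10.17 h.

10.17 h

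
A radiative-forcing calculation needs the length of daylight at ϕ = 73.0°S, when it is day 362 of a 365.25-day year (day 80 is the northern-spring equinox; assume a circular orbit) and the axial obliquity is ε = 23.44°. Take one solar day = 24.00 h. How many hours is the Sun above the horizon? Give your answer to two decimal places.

24.00 h

Solar longitude: L_s = 360° × (362 − 80)/365.25 = 277.947°.
sin δ = sin 23.44° × sin 277.947° = -0.39397, so δ = -23.202°.
Sunrise equation: cos h₀ = −tan ϕ · tan δ = -1.4020 ≤ −1, so the Sun never sets (polar day) and h₀ = π.
Daylight = 2h₀/(2π) × 24.00 h = (3.1416/π) × 24.00 = 24.00 h.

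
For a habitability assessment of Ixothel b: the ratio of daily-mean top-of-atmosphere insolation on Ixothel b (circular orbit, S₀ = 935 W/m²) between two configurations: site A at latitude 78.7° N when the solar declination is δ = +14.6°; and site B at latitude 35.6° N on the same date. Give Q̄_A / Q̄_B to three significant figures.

— Configuration A (φ=+78.7°):
cos H₀ = −tan(+78.7°) tan(+14.600°) = -1.3036 ≤ −1 ⇒ polar day, H₀ = π.
Bracket: H₀ sin φ sin δ + cos φ cos δ sin H₀ = 3.1416×0.98061×0.25207 + 0.19595×0.96771×0.00000 = 0.776548 + 0.000000 = 0.776548.
Q̄ = (S₀/π) × [bracket] = (935/π) × 0.776548 = 231.12 W/m².
— Configuration B (φ=+35.6°):
cos H₀ = −tan(+35.6°) tan(+14.600°) = -0.1865, H₀ = 1.7584 rad.
Bracket: H₀ sin φ sin δ + cos φ cos δ sin H₀ = 1.7584×0.58212×0.25207 + 0.81310×0.96771×0.98246 = 0.258019 + 0.773044 = 1.031063.
Q̄ = (S₀/π) × [bracket] = (935/π) × 1.031063 = 306.86 W/m².
Ratio Q̄_A / Q̄_B = 231.12 / 306.86 = 0.7532.

Q̄_A / Q̄_B ≈ 0.753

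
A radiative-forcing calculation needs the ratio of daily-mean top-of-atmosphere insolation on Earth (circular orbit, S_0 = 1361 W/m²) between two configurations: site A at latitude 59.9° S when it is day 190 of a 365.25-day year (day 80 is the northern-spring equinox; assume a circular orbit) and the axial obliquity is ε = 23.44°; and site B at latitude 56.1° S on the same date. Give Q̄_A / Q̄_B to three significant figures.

Q̄_A / Q̄_B ≈ 0.586

— Configuration A (ϕ=-59.9°):
Solar longitude: L_s = 360° × (190 − 80)/365.25 = 108.419°.
sin δ = sin 23.44° × sin 108.419° = 0.37741, so δ = +22.173°.
cos h₀ = −tan(-59.9°) tan(+22.173°) = 0.7031, h₀ = 0.7911 rad.
Bracket: h₀ sin ϕ sin δ + cos ϕ cos δ sin h₀ = 0.7911×-0.86515×0.37741 + 0.50151×0.92605×0.71113 = -0.258307 + 0.330265 = 0.071958.
Q̄ = (S_0/π) × [bracket] = (1361/π) × 0.071958 = 31.174 W/m².
— Configuration B (ϕ=-56.1°):
cos h₀ = −tan(-56.1°) tan(+22.173°) = 0.6065, h₀ = 0.9191 rad.
Bracket: h₀ sin ϕ sin δ + cos ϕ cos δ sin h₀ = 0.9191×-0.83001×0.37741 + 0.55775×0.92605×0.79508 = -0.287912 + 0.410662 = 0.122750.
Q̄ = (S_0/π) × [bracket] = (1361/π) × 0.122750 = 53.178 W/m².
Ratio Q̄_A / Q̄_B = 31.174 / 53.178 = 0.5862.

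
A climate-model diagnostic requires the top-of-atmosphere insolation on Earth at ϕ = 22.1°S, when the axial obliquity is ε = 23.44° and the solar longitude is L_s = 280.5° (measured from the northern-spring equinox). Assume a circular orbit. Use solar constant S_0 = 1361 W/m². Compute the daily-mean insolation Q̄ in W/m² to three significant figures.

Solar declination: sin δ = sin ε · sin L_s = sin 23.44° × sin 280.5° = -0.39113, so δ = -23.025°.
cos h₀ = −tan(-22.1°) tan(-23.025°) = -0.1726, h₀ = 1.7442 rad.
Bracket: h₀ sin ϕ sin δ + cos ϕ cos δ sin h₀ = 1.7442×-0.37622×-0.39113 + 0.92653×0.92034×0.98500 = 0.256661 + 0.839932 = 1.096593.
Q̄ = (S_0/π) × [bracket] = (1361/π) × 1.096593 = 475.1 W/m².

Q̄ ≈ 475 W/m²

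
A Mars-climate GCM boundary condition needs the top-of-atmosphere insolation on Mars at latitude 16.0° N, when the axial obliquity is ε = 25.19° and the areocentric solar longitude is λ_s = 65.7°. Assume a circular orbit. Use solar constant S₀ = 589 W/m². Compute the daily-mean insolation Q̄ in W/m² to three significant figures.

sin δ = sin 25.19° × sin 65.7° = 0.38791, so δ = +22.825°.
cos H₀ = −tan(+16.0°) tan(+22.825°) = -0.1207, H₀ = 1.6918 rad.
Bracket: H₀ sin φ sin δ + cos φ cos δ sin H₀ = 1.6918×0.27564×0.38791 + 0.96126×0.92170×0.99269 = 0.180893 + 0.879517 = 1.060410.
Q̄ = (S₀/π) × [bracket] = (589/π) × 1.060410 = 198.8 W/m².

Q̄ ≈ 199 W/m²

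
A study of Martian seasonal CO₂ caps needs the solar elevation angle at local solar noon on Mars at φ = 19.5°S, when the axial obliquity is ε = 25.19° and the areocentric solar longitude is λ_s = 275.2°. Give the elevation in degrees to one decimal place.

sin δ = sin 25.19° × sin 275.2° = -0.42387, so δ = -25.079°.
At local noon the hour angle is zero, so the zenith angle equals |φ − δ| = |-19.5° − (-25.079°)| = 5.579°.
Elevation = 90° − 5.579° = 84.4°.

84.4°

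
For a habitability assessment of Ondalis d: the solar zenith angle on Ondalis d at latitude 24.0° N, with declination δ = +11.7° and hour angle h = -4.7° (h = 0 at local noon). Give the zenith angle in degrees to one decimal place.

cos θ_z = sin ϕ sin δ + cos ϕ cos δ cos h = 0.082481 + 0.891556 = 0.974037.
θ_z = arccos(0.974037) = 13.1°.

θ_z = 13.1°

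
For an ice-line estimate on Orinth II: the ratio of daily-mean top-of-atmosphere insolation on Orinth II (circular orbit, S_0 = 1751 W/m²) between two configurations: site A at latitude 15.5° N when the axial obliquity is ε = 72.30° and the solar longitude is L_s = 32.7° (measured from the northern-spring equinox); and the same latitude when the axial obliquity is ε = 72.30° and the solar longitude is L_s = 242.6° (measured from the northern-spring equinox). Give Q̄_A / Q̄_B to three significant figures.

— Configuration A (ϕ=+15.5°):
Solar declination: sin δ = sin ε · sin L_s = sin 72.30° × sin 32.7° = 0.51467, so δ = +30.975°.
cos h₀ = −tan(+15.5°) tan(+30.975°) = -0.1665, h₀ = 1.7380 rad.
Bracket: h₀ sin ϕ sin δ + cos ϕ cos δ sin h₀ = 1.7380×0.26724×0.51467 + 0.96363×0.85739×0.98605 = 0.239045 + 0.814681 = 1.053726.
Q̄ = (S_0/π) × [bracket] = (1751/π) × 1.053726 = 587.31 W/m².
— Configuration B (ϕ=+15.5°):
Solar declination: sin δ = sin ε · sin L_s = sin 72.30° × sin 242.6° = -0.84579, so δ = -57.756°.
cos h₀ = −tan(+15.5°) tan(-57.756°) = 0.4396, h₀ = 1.1156 rad.
Bracket: h₀ sin ϕ sin δ + cos ϕ cos δ sin h₀ = 1.1156×0.26724×-0.84579 + 0.96363×0.53352×0.89817 = -0.252158 + 0.461763 = 0.209605.
Q̄ = (S_0/π) × [bracket] = (1751/π) × 0.209605 = 116.83 W/m².
Ratio Q̄_A / Q̄_B = 587.31 / 116.83 = 5.027.

Q̄_A / Q̄_B ≈ 5.03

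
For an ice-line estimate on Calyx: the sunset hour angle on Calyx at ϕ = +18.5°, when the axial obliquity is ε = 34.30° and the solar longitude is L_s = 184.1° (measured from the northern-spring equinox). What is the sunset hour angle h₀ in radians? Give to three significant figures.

h₀ = 1.56 rad

Solar declination: sin δ = sin ε · sin L_s = sin 34.30° × sin 184.1° = -0.04029, so δ = -2.309°.
cos h₀ = −tan ϕ · tan δ = −tan(+18.5°) × tan(-2.309°) = 0.0135, so h₀ = 1.5573 rad = 89.23°.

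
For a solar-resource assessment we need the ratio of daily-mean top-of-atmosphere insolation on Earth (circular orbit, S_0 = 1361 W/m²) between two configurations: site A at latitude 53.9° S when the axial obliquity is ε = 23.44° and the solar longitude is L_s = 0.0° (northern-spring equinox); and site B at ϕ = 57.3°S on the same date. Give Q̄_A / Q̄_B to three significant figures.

Q̄_A / Q̄_B ≈ 1.09

— Configuration A (ϕ=-53.9°):
Solar declination: sin δ = sin ε · sin L_s = sin 23.44° × sin 0.0° = 0.00000, so δ = +0.000°.
cos h₀ = −tan(-53.9°) tan(+0.000°) = 0.0000, h₀ = 1.5708 rad.
Bracket: h₀ sin ϕ sin δ + cos ϕ cos δ sin h₀ = 1.5708×-0.80799×0.00000 + 0.58920×1.00000×1.00000 = -0.000000 + 0.589200 = 0.589200.
Q̄ = (S_0/π) × [bracket] = (1361/π) × 0.589200 = 255.25 W/m².
— Configuration B (ϕ=-57.3°):
cos h₀ = −tan(-57.3°) tan(+0.000°) = 0.0000, h₀ = 1.5708 rad.
Bracket: h₀ sin ϕ sin δ + cos ϕ cos δ sin h₀ = 1.5708×-0.84151×0.00000 + 0.54024×1.00000×1.00000 = -0.000000 + 0.540240 = 0.540240.
Q̄ = (S_0/π) × [bracket] = (1361/π) × 0.540240 = 234.04 W/m².
Ratio Q̄_A / Q̄_B = 255.25 / 234.04 = 1.091.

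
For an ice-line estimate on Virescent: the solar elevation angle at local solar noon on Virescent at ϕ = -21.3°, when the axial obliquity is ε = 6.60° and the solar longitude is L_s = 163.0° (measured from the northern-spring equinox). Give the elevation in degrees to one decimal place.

66.8°

Solar declination: sin δ = sin ε · sin L_s = sin 6.60° × sin 163.0° = 0.03360, so δ = +1.926°.
At local noon the hour angle is zero, so the zenith angle equals |ϕ − δ| = |-21.3° − (+1.926°)| = 23.226°.
Elevation = 90° − 23.226° = 66.8°.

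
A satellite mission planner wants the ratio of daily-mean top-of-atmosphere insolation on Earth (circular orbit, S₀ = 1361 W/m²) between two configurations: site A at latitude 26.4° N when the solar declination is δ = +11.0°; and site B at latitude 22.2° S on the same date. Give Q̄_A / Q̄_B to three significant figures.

— Configuration A (φ=+26.4°):
cos H₀ = −tan(+26.4°) tan(+11.000°) = -0.0965, H₀ = 1.6674 rad.
Bracket: H₀ sin φ sin δ + cos φ cos δ sin H₀ = 1.6674×0.44464×0.19081 + 0.89571×0.98163×0.99533 = 0.141465 + 0.875150 = 1.016615.
Q̄ = (S₀/π) × [bracket] = (1361/π) × 1.016615 = 440.42 W/m².
— Configuration B (φ=-22.2°):
cos H₀ = −tan(-22.2°) tan(+11.000°) = 0.0793, H₀ = 1.4914 rad.
Bracket: H₀ sin φ sin δ + cos φ cos δ sin H₀ = 1.4914×-0.37784×0.19081 + 0.92587×0.98163×0.99685 = -0.107523 + 0.905999 = 0.798476.
Q̄ = (S₀/π) × [bracket] = (1361/π) × 0.798476 = 345.92 W/m².
Ratio Q̄_A / Q̄_B = 440.42 / 345.92 = 1.273.

Q̄_A / Q̄_B ≈ 1.27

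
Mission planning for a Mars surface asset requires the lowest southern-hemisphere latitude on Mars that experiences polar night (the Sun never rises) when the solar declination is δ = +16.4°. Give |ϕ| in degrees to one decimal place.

Polar night requires cos h₀ = −tan ϕ tan δ ≥ 1, i.e. tan ϕ tan δ ≤ −1.
The boundary is |tan ϕ| · |tan δ| = 1, so |ϕ| = 90° − |δ| = 90° − 16.4° = 73.6° in the southern hemisphere.

|ϕ| = 73.6°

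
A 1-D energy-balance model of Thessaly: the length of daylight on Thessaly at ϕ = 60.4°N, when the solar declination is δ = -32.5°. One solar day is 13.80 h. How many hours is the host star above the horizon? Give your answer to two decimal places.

cos h₀ = −tan ϕ · tan δ = 1.1214 ≥ 1, so the host star never rises (polar night) and h₀ = 0.
Daylight = 2h₀/(2π) × 13.80 h = (0.0000/π) × 13.80 = 0.00 h.

0.00 h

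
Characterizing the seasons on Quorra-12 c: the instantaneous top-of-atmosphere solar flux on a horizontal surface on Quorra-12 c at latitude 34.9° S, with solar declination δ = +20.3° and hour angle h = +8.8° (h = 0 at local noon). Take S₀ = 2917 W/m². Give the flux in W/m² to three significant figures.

cos θ_z = sin φ sin δ + cos φ cos δ cos h = -0.198498 + 0.760157 = 0.561659.
Flux = S₀ · cos θ_z = 2917 × 0.561659 = 1638 W/m².

1.64e+03 W/m²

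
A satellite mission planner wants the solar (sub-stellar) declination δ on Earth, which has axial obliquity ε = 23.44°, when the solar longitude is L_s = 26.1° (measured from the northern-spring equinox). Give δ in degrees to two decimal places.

δ = +10.08°

sin δ = sin ε · sin L_s = sin 23.44° × sin 26.1° = 0.175003.
δ = arcsin(0.175003) = +10.08°.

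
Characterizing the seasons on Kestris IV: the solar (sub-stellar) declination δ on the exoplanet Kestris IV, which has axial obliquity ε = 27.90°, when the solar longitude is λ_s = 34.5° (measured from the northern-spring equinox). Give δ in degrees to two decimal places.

sin δ = sin ε · sin λ_s = sin 27.90° × sin 34.5° = 0.265038.
δ = arcsin(0.265038) = +15.37°.

δ = +15.37°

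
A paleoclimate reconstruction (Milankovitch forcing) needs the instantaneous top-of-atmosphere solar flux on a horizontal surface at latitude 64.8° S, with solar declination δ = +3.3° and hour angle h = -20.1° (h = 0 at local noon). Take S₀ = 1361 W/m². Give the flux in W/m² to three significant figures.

472 W/m²

cos θ_z = sin φ sin δ + cos φ cos δ cos h = -0.052085 + 0.399184 = 0.347099.
Flux = S₀ · cos θ_z = 1361 × 0.347099 = 472.4 W/m².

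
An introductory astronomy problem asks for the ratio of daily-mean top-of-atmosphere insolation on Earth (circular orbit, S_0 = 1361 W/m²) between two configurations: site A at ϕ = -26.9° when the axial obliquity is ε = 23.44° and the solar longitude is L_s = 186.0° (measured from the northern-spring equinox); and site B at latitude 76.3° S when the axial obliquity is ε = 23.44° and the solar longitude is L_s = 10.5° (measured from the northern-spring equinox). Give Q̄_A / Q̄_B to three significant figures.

Q̄_A / Q̄_B ≈ 6.76

— Configuration A (ϕ=-26.9°):
Solar declination: sin δ = sin ε · sin L_s = sin 23.44° × sin 186.0° = -0.04158, so δ = -2.383°.
cos h₀ = −tan(-26.9°) tan(-2.383°) = -0.0211, h₀ = 1.5919 rad.
Bracket: h₀ sin ϕ sin δ + cos ϕ cos δ sin h₀ = 1.5919×-0.45243×-0.04158 + 0.89180×0.99914×0.99978 = 0.029947 + 0.890837 = 0.920784.
Q̄ = (S_0/π) × [bracket] = (1361/π) × 0.920784 = 398.90 W/m².
— Configuration B (ϕ=-76.3°):
Solar declination: sin δ = sin ε · sin L_s = sin 23.44° × sin 10.5° = 0.07249, so δ = +4.157°.
cos h₀ = −tan(-76.3°) tan(+4.157°) = 0.2982, h₀ = 1.2680 rad.
Bracket: h₀ sin ϕ sin δ + cos ϕ cos δ sin h₀ = 1.2680×-0.97155×0.07249 + 0.23684×0.99737×0.95452 = -0.089302 + 0.225474 = 0.136172.
Q̄ = (S_0/π) × [bracket] = (1361/π) × 0.136172 = 58.992 W/m².
Ratio Q̄_A / Q̄_B = 398.90 / 58.992 = 6.762.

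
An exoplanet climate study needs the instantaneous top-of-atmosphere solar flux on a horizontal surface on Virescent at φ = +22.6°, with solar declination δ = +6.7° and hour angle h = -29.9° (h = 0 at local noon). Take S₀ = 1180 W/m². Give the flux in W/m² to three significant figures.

cos θ_z = sin φ sin δ + cos φ cos δ cos h = 0.044836 + 0.794862 = 0.839698.
Flux = S₀ · cos θ_z = 1180 × 0.839698 = 990.8 W/m².

991 W/m²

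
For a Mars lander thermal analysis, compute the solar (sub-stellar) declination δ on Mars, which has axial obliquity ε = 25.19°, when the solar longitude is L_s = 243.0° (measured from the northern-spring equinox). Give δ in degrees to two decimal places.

sin δ = sin ε · sin L_s = sin 25.19° × sin 243.0° = -0.379231.
δ = arcsin(-0.379231) = -22.29°.

δ = -22.29°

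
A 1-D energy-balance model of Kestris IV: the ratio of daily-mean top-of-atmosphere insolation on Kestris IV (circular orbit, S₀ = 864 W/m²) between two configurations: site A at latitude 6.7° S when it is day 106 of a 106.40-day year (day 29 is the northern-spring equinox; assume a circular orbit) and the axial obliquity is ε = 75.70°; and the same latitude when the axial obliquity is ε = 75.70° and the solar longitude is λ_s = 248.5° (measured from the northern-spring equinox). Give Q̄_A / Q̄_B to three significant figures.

Q̄_A / Q̄_B ≈ 0.804

— Configuration A (φ=-6.7°):
Solar longitude: λ_s = 360° × (106 − 29)/106.40 = 260.526°.
sin δ = sin 75.70° × sin 260.526° = -0.95580, so δ = -72.901°.
cos H₀ = −tan(-6.7°) tan(-72.901°) = -0.3819, H₀ = 1.9626 rad.
Bracket: H₀ sin φ sin δ + cos φ cos δ sin H₀ = 1.9626×-0.11667×-0.95580 + 0.99317×0.29402×0.92421 = 0.218856 + 0.269880 = 0.488736.
Q̄ = (S₀/π) × [bracket] = (864/π) × 0.488736 = 134.41 W/m².
— Configuration B (φ=-6.7°):
Solar declination: sin δ = sin ε · sin λ_s = sin 75.70° × sin 248.5° = -0.90159, so δ = -64.368°.
cos H₀ = −tan(-6.7°) tan(-64.368°) = -0.2448, H₀ = 1.8181 rad.
Bracket: H₀ sin φ sin δ + cos φ cos δ sin H₀ = 1.8181×-0.11667×-0.90159 + 0.99317×0.43259×0.96957 = 0.191243 + 0.416562 = 0.607805.
Q̄ = (S₀/π) × [bracket] = (864/π) × 0.607805 = 167.16 W/m².
Ratio Q̄_A / Q̄_B = 134.41 / 167.16 = 0.8041.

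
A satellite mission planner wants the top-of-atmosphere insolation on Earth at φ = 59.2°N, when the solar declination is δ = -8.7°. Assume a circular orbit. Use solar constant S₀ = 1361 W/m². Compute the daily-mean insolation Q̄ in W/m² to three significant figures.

Q̄ ≈ 138 W/m²

cos H₀ = −tan(+59.2°) tan(-8.700°) = 0.2567, H₀ = 1.3112 rad.
Bracket: H₀ sin φ sin δ + cos φ cos δ sin H₀ = 1.3112×0.85896×-0.15126 + 0.51204×0.98849×0.96649 = -0.170359 + 0.489185 = 0.318826.
Q̄ = (S₀/π) × [bracket] = (1361/π) × 0.318826 = 138.1 W/m².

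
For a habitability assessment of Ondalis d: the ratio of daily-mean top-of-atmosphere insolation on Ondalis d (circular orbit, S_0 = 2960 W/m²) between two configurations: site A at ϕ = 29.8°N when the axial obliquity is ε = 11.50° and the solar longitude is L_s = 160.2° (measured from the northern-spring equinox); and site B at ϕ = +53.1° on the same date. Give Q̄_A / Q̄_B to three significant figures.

Q̄_A / Q̄_B ≈ 1.34

— Configuration A (ϕ=+29.8°):
Solar declination: sin δ = sin ε · sin L_s = sin 11.50° × sin 160.2° = 0.06753, so δ = +3.872°.
cos h₀ = −tan(+29.8°) tan(+3.872°) = -0.0388, h₀ = 1.6096 rad.
Bracket: h₀ sin ϕ sin δ + cos ϕ cos δ sin h₀ = 1.6096×0.49697×0.06753 + 0.86777×0.99772×0.99925 = 0.054019 + 0.865142 = 0.919161.
Q̄ = (S_0/π) × [bracket] = (2960/π) × 0.919161 = 866.03 W/m².
— Configuration B (ϕ=+53.1°):
cos h₀ = −tan(+53.1°) tan(+3.872°) = -0.0902, h₀ = 1.6611 rad.
Bracket: h₀ sin ϕ sin δ + cos ϕ cos δ sin h₀ = 1.6611×0.79968×0.06753 + 0.60042×0.99772×0.99593 = 0.089703 + 0.596613 = 0.686316.
Q̄ = (S_0/π) × [bracket] = (2960/π) × 0.686316 = 646.65 W/m².
Ratio Q̄_A / Q̄_B = 866.03 / 646.65 = 1.339.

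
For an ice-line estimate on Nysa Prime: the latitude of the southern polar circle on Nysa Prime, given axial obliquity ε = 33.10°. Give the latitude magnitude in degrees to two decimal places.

The polar circle is the lowest latitude that experiences at least one full rotation of continuous darkness at the northern-summer solstice; it lies at |ϕ| = 90° − ε = 90° − 33.10° = 56.90°.

56.90°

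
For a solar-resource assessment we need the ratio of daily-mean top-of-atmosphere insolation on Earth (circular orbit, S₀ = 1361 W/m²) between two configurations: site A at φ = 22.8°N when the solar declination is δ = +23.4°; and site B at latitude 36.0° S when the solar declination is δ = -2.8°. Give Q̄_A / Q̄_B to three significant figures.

— Configuration A (φ=+22.8°):
cos H₀ = −tan(+22.8°) tan(+23.400°) = -0.1819, H₀ = 1.7537 rad.
Bracket: H₀ sin φ sin δ + cos φ cos δ sin H₀ = 1.7537×0.38752×0.39715 + 0.92186×0.91775×0.98332 = 0.269901 + 0.831925 = 1.101826.
Q̄ = (S₀/π) × [bracket] = (1361/π) × 1.101826 = 477.33 W/m².
— Configuration B (φ=-36.0°):
cos H₀ = −tan(-36.0°) tan(-2.800°) = -0.0355, H₀ = 1.6063 rad.
Bracket: H₀ sin φ sin δ + cos φ cos δ sin H₀ = 1.6063×-0.58779×-0.04885 + 0.80902×0.99881×0.99937 = 0.046123 + 0.807548 = 0.853671.
Q̄ = (S₀/π) × [bracket] = (1361/π) × 0.853671 = 369.83 W/m².
Ratio Q̄_A / Q̄_B = 477.33 / 369.83 = 1.291.

Q̄_A / Q̄_B ≈ 1.29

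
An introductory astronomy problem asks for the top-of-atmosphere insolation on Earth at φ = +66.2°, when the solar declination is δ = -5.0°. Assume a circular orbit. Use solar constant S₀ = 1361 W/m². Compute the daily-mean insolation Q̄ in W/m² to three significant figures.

Q̄ ≈ 123 W/m²

cos H₀ = −tan(+66.2°) tan(-5.000°) = 0.1984, H₀ = 1.3711 rad.
Bracket: H₀ sin φ sin δ + cos φ cos δ sin H₀ = 1.3711×0.91496×-0.08716 + 0.40355×0.99619×0.98013 = -0.109342 + 0.394024 = 0.284682.
Q̄ = (S₀/π) × [bracket] = (1361/π) × 0.284682 = 123.3 W/m².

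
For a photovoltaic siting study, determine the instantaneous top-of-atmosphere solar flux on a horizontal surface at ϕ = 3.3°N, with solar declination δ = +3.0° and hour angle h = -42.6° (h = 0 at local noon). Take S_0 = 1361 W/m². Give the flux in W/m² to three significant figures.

cos θ_z = sin ϕ sin δ + cos ϕ cos δ cos h = 0.003013 + 0.733869 = 0.736882.
Flux = S_0 · cos θ_z = 1361 × 0.736882 = 1003 W/m².

1.00e+03 W/m²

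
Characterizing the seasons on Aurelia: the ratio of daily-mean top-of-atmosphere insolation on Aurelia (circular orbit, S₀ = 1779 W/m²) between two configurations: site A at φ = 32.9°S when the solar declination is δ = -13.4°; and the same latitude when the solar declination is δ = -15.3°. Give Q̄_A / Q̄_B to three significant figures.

— Configuration A (φ=-32.9°):
cos H₀ = −tan(-32.9°) tan(-13.400°) = -0.1541, H₀ = 1.7255 rad.
Bracket: H₀ sin φ sin δ + cos φ cos δ sin H₀ = 1.7255×-0.54317×-0.23175 + 0.83962×0.97278×0.98805 = 0.217205 + 0.807005 = 1.024210.
Q̄ = (S₀/π) × [bracket] = (1779/π) × 1.024210 = 579.98 W/m².
— Configuration B (φ=-32.9°):
cos H₀ = −tan(-32.9°) tan(-15.300°) = -0.1770, H₀ = 1.7487 rad.
Bracket: H₀ sin φ sin δ + cos φ cos δ sin H₀ = 1.7487×-0.54317×-0.26387 + 0.83962×0.96456×0.98421 = 0.250635 + 0.797076 = 1.047711.
Q̄ = (S₀/π) × [bracket] = (1779/π) × 1.047711 = 593.29 W/m².
Ratio Q̄_A / Q̄_B = 579.98 / 593.29 = 0.9776.

Q̄_A / Q̄_B ≈ 0.978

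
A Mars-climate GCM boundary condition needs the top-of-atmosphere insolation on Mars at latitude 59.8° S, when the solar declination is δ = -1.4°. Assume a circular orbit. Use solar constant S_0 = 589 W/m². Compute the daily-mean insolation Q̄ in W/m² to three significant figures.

Q̄ ≈ 101 W/m²

cos h₀ = −tan(-59.8°) tan(-1.400°) = -0.0420, h₀ = 1.6128 rad.
Bracket: h₀ sin ϕ sin δ + cos ϕ cos δ sin h₀ = 1.6128×-0.86427×-0.02443 + 0.50302×0.99970×0.99912 = 0.034053 + 0.502427 = 0.536480.
Q̄ = (S_0/π) × [bracket] = (589/π) × 0.536480 = 100.6 W/m².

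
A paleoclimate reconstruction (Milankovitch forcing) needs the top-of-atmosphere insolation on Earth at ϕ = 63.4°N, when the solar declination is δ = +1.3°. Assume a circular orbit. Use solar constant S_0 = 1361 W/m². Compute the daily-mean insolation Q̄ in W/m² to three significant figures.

Q̄ ≈ 208 W/m²

cos h₀ = −tan(+63.4°) tan(+1.300°) = -0.0453, h₀ = 1.6161 rad.
Bracket: h₀ sin ϕ sin δ + cos ϕ cos δ sin h₀ = 1.6161×0.89415×0.02269 + 0.44776×0.99974×0.99897 = 0.032788 + 0.447183 = 0.479971.
Q̄ = (S_0/π) × [bracket] = (1361/π) × 0.479971 = 207.9 W/m².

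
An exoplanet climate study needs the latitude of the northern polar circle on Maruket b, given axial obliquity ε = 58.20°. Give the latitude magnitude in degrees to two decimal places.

31.80°

The polar circle is the lowest latitude that experiences at least one full rotation of continuous daylight at the northern-summer solstice; it lies at |φ| = 90° − ε = 90° − 58.20° = 31.80°.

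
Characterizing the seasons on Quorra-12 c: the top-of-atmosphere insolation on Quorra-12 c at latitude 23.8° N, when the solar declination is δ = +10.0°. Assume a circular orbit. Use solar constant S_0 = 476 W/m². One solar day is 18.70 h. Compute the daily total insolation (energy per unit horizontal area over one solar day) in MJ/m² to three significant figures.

10.3 MJ/m²

cos h₀ = −tan(+23.8°) tan(+10.000°) = -0.0778, h₀ = 1.6486 rad.
Bracket: h₀ sin ϕ sin δ + cos ϕ cos δ sin h₀ = 1.6486×0.40355×0.17365 + 0.91496×0.98481×0.99697 = 0.115528 + 0.898332 = 1.013860.
Q̄ = (S_0/π) × [bracket] = (476/π) × 1.013860 = 153.62 W/m².
Daily total = Q̄ × 18.70 h × 3600 s/h = 153.62 × 18.70 × 3600 / 10⁶ = 10.34 MJ/m².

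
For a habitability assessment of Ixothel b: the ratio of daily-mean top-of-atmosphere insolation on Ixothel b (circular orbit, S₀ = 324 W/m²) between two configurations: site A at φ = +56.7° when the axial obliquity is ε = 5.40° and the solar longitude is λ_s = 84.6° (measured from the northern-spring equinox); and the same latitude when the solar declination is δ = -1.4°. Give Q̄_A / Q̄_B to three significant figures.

Q̄_A / Q̄_B ≈ 1.31

— Configuration A (φ=+56.7°):
Solar declination: sin δ = sin ε · sin λ_s = sin 5.40° × sin 84.6° = 0.09369, so δ = +5.376°.
cos H₀ = −tan(+56.7°) tan(+5.376°) = -0.1433, H₀ = 1.7146 rad.
Bracket: H₀ sin φ sin δ + cos φ cos δ sin H₀ = 1.7146×0.83581×0.09369 + 0.54902×0.99560×0.98969 = 0.134265 + 0.540969 = 0.675234.
Q̄ = (S₀/π) × [bracket] = (324/π) × 0.675234 = 69.639 W/m².
— Configuration B (φ=+56.7°):
cos H₀ = −tan(+56.7°) tan(-1.400°) = 0.0372, H₀ = 1.5336 rad.
Bracket: H₀ sin φ sin δ + cos φ cos δ sin H₀ = 1.5336×0.83581×-0.02443 + 0.54902×0.99970×0.99931 = -0.031314 + 0.548477 = 0.517163.
Q̄ = (S₀/π) × [bracket] = (324/π) × 0.517163 = 53.336 W/m².
Ratio Q̄_A / Q̄_B = 69.639 / 53.336 = 1.306.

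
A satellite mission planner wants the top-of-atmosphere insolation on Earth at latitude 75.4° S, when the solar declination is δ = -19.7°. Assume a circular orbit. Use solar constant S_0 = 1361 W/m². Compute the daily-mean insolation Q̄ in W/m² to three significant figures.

Q̄ ≈ 444 W/m²

cos h₀ = −tan(-75.4°) tan(-19.700°) = -1.3746 ≤ −1 ⇒ polar day, h₀ = π.
Bracket: h₀ sin ϕ sin δ + cos ϕ cos δ sin h₀ = 3.1416×-0.96771×-0.33710 + 0.25207×0.94147×0.00000 = 1.024837 + 0.000000 = 1.024837.
Q̄ = (S_0/π) × [bracket] = (1361/π) × 1.024837 = 444.0 W/m².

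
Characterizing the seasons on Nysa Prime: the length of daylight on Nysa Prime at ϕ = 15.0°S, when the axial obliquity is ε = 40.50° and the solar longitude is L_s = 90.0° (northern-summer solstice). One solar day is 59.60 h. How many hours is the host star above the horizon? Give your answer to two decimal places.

Solar declination: sin δ = sin ε · sin L_s = sin 40.50° × sin 90.0° = 0.64945, so δ = +40.500°.
cos h₀ = −tan ϕ · tan δ = −tan(-15.0°) × tan(+40.500°) = 0.2289, so h₀ = 1.3399 rad = 76.77°.
Daylight = 2h₀/(2π) × 59.60 h = (1.3399/π) × 59.60 = 25.42 h.

25.42 h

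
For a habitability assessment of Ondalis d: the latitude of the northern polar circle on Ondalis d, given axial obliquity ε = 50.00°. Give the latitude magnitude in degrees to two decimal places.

The polar circle is the lowest latitude that experiences at least one full rotation of continuous daylight at the northern-summer solstice; it lies at |ϕ| = 90° − ε = 90° − 50.00° = 40.00°.

40.00°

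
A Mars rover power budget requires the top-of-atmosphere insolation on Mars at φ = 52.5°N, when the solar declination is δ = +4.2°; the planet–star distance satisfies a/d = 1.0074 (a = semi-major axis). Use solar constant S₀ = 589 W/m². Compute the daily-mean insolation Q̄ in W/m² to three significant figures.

cos H₀ = −tan(+52.5°) tan(+4.200°) = -0.0957, H₀ = 1.6666 rad.
Bracket: H₀ sin φ sin δ + cos φ cos δ sin H₀ = 1.6666×0.79335×0.07324 + 0.60876×0.99731×0.99541 = 0.096838 + 0.604336 = 0.701174.
Inverse-square distance factor (a/d)² = 1.0074² = 1.014855.
Q̄ = (S₀/π) × 1.014855 × [bracket] = (589/π) × 1.014855 × 0.701174 = 133.4 W/m².

Q̄ ≈ 133 W/m²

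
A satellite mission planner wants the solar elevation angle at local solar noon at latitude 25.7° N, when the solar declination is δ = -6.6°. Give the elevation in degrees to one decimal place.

57.7°

At local noon the hour angle is zero, so the zenith angle equals |φ − δ| = |+25.7° − (-6.600°)| = 32.300°.
Elevation = 90° − 32.300° = 57.7°.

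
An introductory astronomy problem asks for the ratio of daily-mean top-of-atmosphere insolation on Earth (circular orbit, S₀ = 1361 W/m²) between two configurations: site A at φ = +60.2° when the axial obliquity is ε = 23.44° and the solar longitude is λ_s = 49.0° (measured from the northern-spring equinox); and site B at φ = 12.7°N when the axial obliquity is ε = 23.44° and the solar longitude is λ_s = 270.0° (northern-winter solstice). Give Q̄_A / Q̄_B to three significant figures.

— Configuration A (φ=+60.2°):
Solar declination: sin δ = sin ε · sin λ_s = sin 23.44° × sin 49.0° = 0.30021, so δ = +17.471°.
cos H₀ = −tan(+60.2°) tan(+17.471°) = -0.5496, H₀ = 2.1526 rad.
Bracket: H₀ sin φ sin δ + cos φ cos δ sin H₀ = 2.1526×0.86777×0.30021 + 0.49697×0.95387×0.83546 = 0.560781 + 0.396045 = 0.956826.
Q̄ = (S₀/π) × [bracket] = (1361/π) × 0.956826 = 414.52 W/m².
— Configuration B (φ=+12.7°):
Solar declination: sin δ = sin ε · sin λ_s = sin 23.44° × sin 270.0° = -0.39779, so δ = -23.440°.
cos H₀ = −tan(+12.7°) tan(-23.440°) = 0.0977, H₀ = 1.4729 rad.
Bracket: H₀ sin φ sin δ + cos φ cos δ sin H₀ = 1.4729×0.21985×-0.39779 + 0.97553×0.91748×0.99522 = -0.128811 + 0.890751 = 0.761940.
Q̄ = (S₀/π) × [bracket] = (1361/π) × 0.761940 = 330.09 W/m².
Ratio Q̄_A / Q̄_B = 414.52 / 330.09 = 1.256.

Q̄_A / Q̄_B ≈ 1.26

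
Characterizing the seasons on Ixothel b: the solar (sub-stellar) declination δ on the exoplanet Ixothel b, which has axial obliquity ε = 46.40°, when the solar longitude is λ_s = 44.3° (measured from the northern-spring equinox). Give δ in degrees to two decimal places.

sin δ = sin ε · sin λ_s = sin 46.40° × sin 44.3° = 0.505773.
δ = arcsin(0.505773) = +30.38°.

δ = +30.38°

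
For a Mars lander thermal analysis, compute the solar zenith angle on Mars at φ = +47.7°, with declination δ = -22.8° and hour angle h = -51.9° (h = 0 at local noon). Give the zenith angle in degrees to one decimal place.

cos θ_z = sin φ sin δ + cos φ cos δ cos h = -0.286619 + 0.382825 = 0.096206.
θ_z = arccos(0.096206) = 84.5°.

θ_z = 84.5°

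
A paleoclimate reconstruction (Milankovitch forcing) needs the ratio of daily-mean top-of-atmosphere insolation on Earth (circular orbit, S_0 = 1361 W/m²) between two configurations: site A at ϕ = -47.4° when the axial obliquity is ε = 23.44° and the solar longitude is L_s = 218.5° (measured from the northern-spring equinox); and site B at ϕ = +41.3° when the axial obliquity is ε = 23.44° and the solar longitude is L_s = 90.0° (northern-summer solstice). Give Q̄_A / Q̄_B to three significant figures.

— Configuration A (ϕ=-47.4°):
Solar declination: sin δ = sin ε · sin L_s = sin 23.44° × sin 218.5° = -0.24763, so δ = -14.337°.
cos h₀ = −tan(-47.4°) tan(-14.337°) = -0.2780, h₀ = 1.8525 rad.
Bracket: h₀ sin ϕ sin δ + cos ϕ cos δ sin h₀ = 1.8525×-0.73610×-0.24763 + 0.67688×0.96885×0.96060 = 0.337675 + 0.629957 = 0.967632.
Q̄ = (S_0/π) × [bracket] = (1361/π) × 0.967632 = 419.20 W/m².
— Configuration B (ϕ=+41.3°):
Solar declination: sin δ = sin ε · sin L_s = sin 23.44° × sin 90.0° = 0.39779, so δ = +23.440°.
cos h₀ = −tan(+41.3°) tan(+23.440°) = -0.3809, h₀ = 1.9616 rad.
Bracket: h₀ sin ϕ sin δ + cos ϕ cos δ sin h₀ = 1.9616×0.66000×0.39779 + 0.75126×0.91748×0.92462 = 0.515001 + 0.637309 = 1.152310.
Q̄ = (S_0/π) × [bracket] = (1361/π) × 1.152310 = 499.20 W/m².
Ratio Q̄_A / Q̄_B = 419.20 / 499.20 = 0.8397.

Q̄_A / Q̄_B ≈ 0.840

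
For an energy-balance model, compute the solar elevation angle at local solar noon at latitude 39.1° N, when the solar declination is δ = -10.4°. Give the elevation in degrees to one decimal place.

At local noon the hour angle is zero, so the zenith angle equals |φ − δ| = |+39.1° − (-10.400°)| = 49.500°.
Elevation = 90° − 49.500° = 40.5°.

40.5°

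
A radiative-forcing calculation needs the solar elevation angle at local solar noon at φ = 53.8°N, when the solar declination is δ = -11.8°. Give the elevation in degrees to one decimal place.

24.4°

At local noon the hour angle is zero, so the zenith angle equals |φ − δ| = |+53.8° − (-11.800°)| = 65.600°.
Elevation = 90° − 65.600° = 24.4°.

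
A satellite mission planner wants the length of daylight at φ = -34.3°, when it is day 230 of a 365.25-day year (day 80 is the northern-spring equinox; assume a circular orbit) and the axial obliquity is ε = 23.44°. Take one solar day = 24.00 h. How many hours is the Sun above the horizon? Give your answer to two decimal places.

Solar longitude: λ_s = 360° × (230 − 80)/365.25 = 147.844°.
sin δ = sin 23.44° × sin 147.844° = 0.21171, so δ = +12.223°.
cos H₀ = −tan φ · tan δ = −tan(-34.3°) × tan(+12.223°) = 0.1478, so H₀ = 1.4225 rad = 81.50°.
Daylight = 2H₀/(2π) × 24.00 h = (1.4225/π) × 24.00 = 10.87 h.

10.87 h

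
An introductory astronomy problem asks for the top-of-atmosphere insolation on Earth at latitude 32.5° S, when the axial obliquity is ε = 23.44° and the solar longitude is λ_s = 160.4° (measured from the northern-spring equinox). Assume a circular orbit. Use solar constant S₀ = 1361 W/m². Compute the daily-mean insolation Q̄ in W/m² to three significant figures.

Solar declination: sin δ = sin ε · sin λ_s = sin 23.44° × sin 160.4° = 0.13344, so δ = +7.668°.
cos H₀ = −tan(-32.5°) tan(+7.668°) = 0.0858, H₀ = 1.4849 rad.
Bracket: H₀ sin φ sin δ + cos φ cos δ sin H₀ = 1.4849×-0.53730×0.13344 + 0.84339×0.99106×0.99631 = -0.106463 + 0.832766 = 0.726303.
Q̄ = (S₀/π) × [bracket] = (1361/π) × 0.726303 = 314.6 W/m².

Q̄ ≈ 315 W/m²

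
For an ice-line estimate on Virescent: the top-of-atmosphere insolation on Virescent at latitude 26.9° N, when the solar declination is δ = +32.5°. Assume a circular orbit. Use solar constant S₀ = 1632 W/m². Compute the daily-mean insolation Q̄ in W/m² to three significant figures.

Q̄ ≈ 610 W/m²

cos H₀ = −tan(+26.9°) tan(+32.500°) = -0.3232, H₀ = 1.8999 rad.
Bracket: H₀ sin φ sin δ + cos φ cos δ sin H₀ = 1.8999×0.45243×0.53730 + 0.89180×0.84339×0.94633 = 0.461848 + 0.711768 = 1.173616.
Q̄ = (S₀/π) × [bracket] = (1632/π) × 1.173616 = 609.7 W/m².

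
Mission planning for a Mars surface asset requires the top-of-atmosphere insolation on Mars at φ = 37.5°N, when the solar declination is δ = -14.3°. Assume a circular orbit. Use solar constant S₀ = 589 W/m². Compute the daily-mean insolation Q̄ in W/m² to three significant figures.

Q̄ ≈ 103 W/m²

cos H₀ = −tan(+37.5°) tan(-14.300°) = 0.1956, H₀ = 1.3739 rad.
Bracket: H₀ sin φ sin δ + cos φ cos δ sin H₀ = 1.3739×0.60876×-0.24700 + 0.79335×0.96902×0.98069 = -0.206585 + 0.753927 = 0.547342.
Q̄ = (S₀/π) × [bracket] = (589/π) × 0.547342 = 102.6 W/m².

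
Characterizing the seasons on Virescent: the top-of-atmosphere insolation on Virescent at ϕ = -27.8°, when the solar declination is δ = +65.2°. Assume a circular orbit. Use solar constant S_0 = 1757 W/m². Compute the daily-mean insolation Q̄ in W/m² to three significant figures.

cos h₀ = −tan(-27.8°) tan(+65.200°) = 1.1411 ≥ 1 ⇒ polar night, h₀ = 0 and Q̄ = 0.

Q̄ ≈ 0.00 W/m²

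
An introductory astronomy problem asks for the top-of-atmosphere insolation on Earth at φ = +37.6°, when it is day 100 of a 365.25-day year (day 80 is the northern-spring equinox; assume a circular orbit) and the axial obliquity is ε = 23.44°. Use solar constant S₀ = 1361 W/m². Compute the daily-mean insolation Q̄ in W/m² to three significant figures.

Q̄ ≈ 398 W/m²

Solar longitude: λ_s = 360° × (100 − 80)/365.25 = 19.713°.
sin δ = sin 23.44° × sin 19.713° = 0.13417, so δ = +7.711°.
cos H₀ = −tan(+37.6°) tan(+7.711°) = -0.1043, H₀ = 1.6753 rad.
Bracket: H₀ sin φ sin δ + cos φ cos δ sin H₀ = 1.6753×0.61015×0.13417 + 0.79229×0.99096×0.99455 = 0.137146 + 0.780849 = 0.917995.
Q̄ = (S₀/π) × [bracket] = (1361/π) × 0.917995 = 397.7 W/m².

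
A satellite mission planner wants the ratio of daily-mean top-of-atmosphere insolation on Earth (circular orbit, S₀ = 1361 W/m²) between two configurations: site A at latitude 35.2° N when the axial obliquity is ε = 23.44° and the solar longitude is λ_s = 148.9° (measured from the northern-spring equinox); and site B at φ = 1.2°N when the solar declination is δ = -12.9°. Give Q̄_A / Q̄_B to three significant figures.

— Configuration A (φ=+35.2°):
Solar declination: sin δ = sin ε · sin λ_s = sin 23.44° × sin 148.9° = 0.20547, so δ = +11.857°.
cos H₀ = −tan(+35.2°) tan(+11.857°) = -0.1481, H₀ = 1.7194 rad.
Bracket: H₀ sin φ sin δ + cos φ cos δ sin H₀ = 1.7194×0.57643×0.20547 + 0.81714×0.97866×0.98897 = 0.203644 + 0.790882 = 0.994526.
Q̄ = (S₀/π) × [bracket] = (1361/π) × 0.994526 = 430.85 W/m².
— Configuration B (φ=+1.2°):
cos H₀ = −tan(+1.2°) tan(-12.900°) = 0.0048, H₀ = 1.5660 rad.
Bracket: H₀ sin φ sin δ + cos φ cos δ sin H₀ = 1.5660×0.02094×-0.22325 + 0.99978×0.97476×0.99999 = -0.007321 + 0.974536 = 0.967215.
Q̄ = (S₀/π) × [bracket] = (1361/π) × 0.967215 = 419.02 W/m².
Ratio Q̄_A / Q̄_B = 430.85 / 419.02 = 1.028.

Q̄_A / Q̄_B ≈ 1.03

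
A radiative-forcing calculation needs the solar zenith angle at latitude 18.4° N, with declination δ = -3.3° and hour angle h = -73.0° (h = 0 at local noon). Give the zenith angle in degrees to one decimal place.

θ_z = 75.0°

cos θ_z = sin φ sin δ + cos φ cos δ cos h = -0.018170 + 0.276964 = 0.258794.
θ_z = arccos(0.258794) = 75.0°.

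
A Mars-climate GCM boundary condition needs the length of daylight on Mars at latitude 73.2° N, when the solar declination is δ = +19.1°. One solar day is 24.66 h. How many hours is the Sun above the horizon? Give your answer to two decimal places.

Sunrise equation: cos h₀ = −tan ϕ · tan δ = -1.1469 ≤ −1, so the Sun never sets (polar day) and h₀ = π.
Daylight = 2h₀/(2π) × 24.66 h = (3.1416/π) × 24.66 = 24.66 h.

24.66 h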